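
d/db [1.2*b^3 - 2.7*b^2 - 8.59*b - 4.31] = 3.6*b^2 - 5.4*b - 8.59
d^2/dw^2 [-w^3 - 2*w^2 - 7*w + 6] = -6*w - 4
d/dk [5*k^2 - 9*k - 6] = 10*k - 9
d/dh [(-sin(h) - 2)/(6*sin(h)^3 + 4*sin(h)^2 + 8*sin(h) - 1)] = (12*sin(h)^3 + 40*sin(h)^2 + 16*sin(h) + 17)*cos(h)/(6*sin(h)^3 + 4*sin(h)^2 + 8*sin(h) - 1)^2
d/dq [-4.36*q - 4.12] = -4.36000000000000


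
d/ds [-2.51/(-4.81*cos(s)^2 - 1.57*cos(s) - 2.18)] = (24.1462*cos(s) + 3.9407)*sin(s)/(4.81*cos(s)^2 + 1.57*cos(s) + 2.18)^2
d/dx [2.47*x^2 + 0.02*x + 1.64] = 4.94*x + 0.02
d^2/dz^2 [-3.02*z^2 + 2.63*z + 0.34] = -6.04000000000000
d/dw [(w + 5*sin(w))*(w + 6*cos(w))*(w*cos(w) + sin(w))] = -(w + 5*sin(w))*(w + 6*cos(w))*(w*sin(w) - 2*cos(w)) - (w + 5*sin(w))*(w*cos(w) + sin(w))*(6*sin(w) - 1) + (w + 6*cos(w))*(w*cos(w) + sin(w))*(5*cos(w) + 1)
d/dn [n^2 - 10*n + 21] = 2*n - 10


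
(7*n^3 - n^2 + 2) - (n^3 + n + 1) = 6*n^3 - n^2 - n + 1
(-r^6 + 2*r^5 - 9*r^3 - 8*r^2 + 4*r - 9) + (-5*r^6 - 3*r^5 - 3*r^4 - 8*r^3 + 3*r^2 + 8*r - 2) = -6*r^6 - r^5 - 3*r^4 - 17*r^3 - 5*r^2 + 12*r - 11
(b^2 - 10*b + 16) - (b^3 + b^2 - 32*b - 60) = -b^3 + 22*b + 76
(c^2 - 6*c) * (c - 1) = c^3 - 7*c^2 + 6*c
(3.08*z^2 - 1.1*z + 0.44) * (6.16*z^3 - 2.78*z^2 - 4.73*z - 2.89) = 18.9728*z^5 - 15.3384*z^4 - 8.8*z^3 - 4.9214*z^2 + 1.0978*z - 1.2716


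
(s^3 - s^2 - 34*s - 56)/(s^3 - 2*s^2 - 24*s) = (s^2 - 5*s - 14)/(s*(s - 6))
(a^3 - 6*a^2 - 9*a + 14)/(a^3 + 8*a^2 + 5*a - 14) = (a - 7)/(a + 7)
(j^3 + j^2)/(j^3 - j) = j/(j - 1)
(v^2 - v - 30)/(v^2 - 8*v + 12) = (v + 5)/(v - 2)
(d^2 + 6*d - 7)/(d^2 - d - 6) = (-d^2 - 6*d + 7)/(-d^2 + d + 6)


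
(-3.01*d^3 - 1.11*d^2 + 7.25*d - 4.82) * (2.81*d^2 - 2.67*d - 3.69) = -8.4581*d^5 + 4.9176*d^4 + 34.4431*d^3 - 28.8058*d^2 - 13.8831*d + 17.7858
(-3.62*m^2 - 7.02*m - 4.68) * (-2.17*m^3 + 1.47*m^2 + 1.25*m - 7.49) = 7.8554*m^5 + 9.912*m^4 - 4.6888*m^3 + 11.4592*m^2 + 46.7298*m + 35.0532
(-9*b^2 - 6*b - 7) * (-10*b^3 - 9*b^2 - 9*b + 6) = 90*b^5 + 141*b^4 + 205*b^3 + 63*b^2 + 27*b - 42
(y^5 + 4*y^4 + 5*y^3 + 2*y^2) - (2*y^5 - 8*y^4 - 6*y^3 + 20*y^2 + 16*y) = -y^5 + 12*y^4 + 11*y^3 - 18*y^2 - 16*y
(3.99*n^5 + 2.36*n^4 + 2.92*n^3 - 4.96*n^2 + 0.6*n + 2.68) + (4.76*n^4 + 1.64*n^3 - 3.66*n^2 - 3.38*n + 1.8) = 3.99*n^5 + 7.12*n^4 + 4.56*n^3 - 8.62*n^2 - 2.78*n + 4.48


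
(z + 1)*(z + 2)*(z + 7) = z^3 + 10*z^2 + 23*z + 14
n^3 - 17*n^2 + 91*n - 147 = (n - 7)^2*(n - 3)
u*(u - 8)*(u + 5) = u^3 - 3*u^2 - 40*u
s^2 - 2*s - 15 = (s - 5)*(s + 3)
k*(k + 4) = k^2 + 4*k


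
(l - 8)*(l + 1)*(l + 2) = l^3 - 5*l^2 - 22*l - 16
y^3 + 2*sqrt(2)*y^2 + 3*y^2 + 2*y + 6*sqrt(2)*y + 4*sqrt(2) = (y + 1)*(y + 2)*(y + 2*sqrt(2))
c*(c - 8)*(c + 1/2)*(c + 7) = c^4 - c^3/2 - 113*c^2/2 - 28*c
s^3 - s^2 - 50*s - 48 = (s - 8)*(s + 1)*(s + 6)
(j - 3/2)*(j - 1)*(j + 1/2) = j^3 - 2*j^2 + j/4 + 3/4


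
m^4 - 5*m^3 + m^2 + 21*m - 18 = (m - 3)^2*(m - 1)*(m + 2)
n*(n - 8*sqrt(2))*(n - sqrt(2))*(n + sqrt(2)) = n^4 - 8*sqrt(2)*n^3 - 2*n^2 + 16*sqrt(2)*n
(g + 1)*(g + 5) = g^2 + 6*g + 5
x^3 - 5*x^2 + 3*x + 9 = (x - 3)^2*(x + 1)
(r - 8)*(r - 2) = r^2 - 10*r + 16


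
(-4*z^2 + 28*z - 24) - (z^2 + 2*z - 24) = -5*z^2 + 26*z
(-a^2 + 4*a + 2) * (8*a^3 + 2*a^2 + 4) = -8*a^5 + 30*a^4 + 24*a^3 + 16*a + 8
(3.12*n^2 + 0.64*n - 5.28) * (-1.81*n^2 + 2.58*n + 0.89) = -5.6472*n^4 + 6.8912*n^3 + 13.9848*n^2 - 13.0528*n - 4.6992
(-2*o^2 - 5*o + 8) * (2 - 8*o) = 16*o^3 + 36*o^2 - 74*o + 16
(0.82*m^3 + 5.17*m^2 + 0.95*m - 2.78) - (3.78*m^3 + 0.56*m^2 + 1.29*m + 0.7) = -2.96*m^3 + 4.61*m^2 - 0.34*m - 3.48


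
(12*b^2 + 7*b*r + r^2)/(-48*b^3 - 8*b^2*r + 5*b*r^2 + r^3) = (3*b + r)/(-12*b^2 + b*r + r^2)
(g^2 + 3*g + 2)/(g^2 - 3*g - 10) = (g + 1)/(g - 5)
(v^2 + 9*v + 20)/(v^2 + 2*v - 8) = (v + 5)/(v - 2)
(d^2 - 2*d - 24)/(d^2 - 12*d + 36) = (d + 4)/(d - 6)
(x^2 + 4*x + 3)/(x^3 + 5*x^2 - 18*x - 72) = (x + 1)/(x^2 + 2*x - 24)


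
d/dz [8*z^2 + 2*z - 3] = 16*z + 2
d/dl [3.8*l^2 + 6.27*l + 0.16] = 7.6*l + 6.27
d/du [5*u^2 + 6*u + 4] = 10*u + 6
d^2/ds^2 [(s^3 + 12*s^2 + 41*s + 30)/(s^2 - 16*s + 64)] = 2*(425*s + 1514)/(s^4 - 32*s^3 + 384*s^2 - 2048*s + 4096)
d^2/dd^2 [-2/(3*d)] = -4/(3*d^3)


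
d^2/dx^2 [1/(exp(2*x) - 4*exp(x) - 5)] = 4*((1 - exp(x))*(-exp(2*x) + 4*exp(x) + 5) - 2*(exp(x) - 2)^2*exp(x))*exp(x)/(-exp(2*x) + 4*exp(x) + 5)^3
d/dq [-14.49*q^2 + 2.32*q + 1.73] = 2.32 - 28.98*q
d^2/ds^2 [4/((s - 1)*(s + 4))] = 8*((s - 1)^2 + (s - 1)*(s + 4) + (s + 4)^2)/((s - 1)^3*(s + 4)^3)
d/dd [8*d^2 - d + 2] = 16*d - 1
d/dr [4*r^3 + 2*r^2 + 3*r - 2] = 12*r^2 + 4*r + 3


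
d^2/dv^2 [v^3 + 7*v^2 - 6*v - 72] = 6*v + 14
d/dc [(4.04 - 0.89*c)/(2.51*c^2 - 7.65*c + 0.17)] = (2.2339*c^2 - 20.2808*c + 30.7547)/(6.3001*c^4 - 38.403*c^3 + 59.3759*c^2 - 2.601*c + 0.0289)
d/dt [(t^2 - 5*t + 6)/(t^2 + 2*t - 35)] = (7*t^2 - 82*t + 163)/(t^4 + 4*t^3 - 66*t^2 - 140*t + 1225)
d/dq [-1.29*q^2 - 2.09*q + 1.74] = -2.58*q - 2.09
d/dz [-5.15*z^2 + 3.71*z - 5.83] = 3.71 - 10.3*z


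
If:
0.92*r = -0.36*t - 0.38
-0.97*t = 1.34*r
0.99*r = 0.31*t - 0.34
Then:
No Solution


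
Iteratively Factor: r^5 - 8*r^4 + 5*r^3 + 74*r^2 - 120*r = (r + 3)*(r^4 - 11*r^3 + 38*r^2 - 40*r) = (r - 4)*(r + 3)*(r^3 - 7*r^2 + 10*r) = (r - 4)*(r - 2)*(r + 3)*(r^2 - 5*r) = (r - 5)*(r - 4)*(r - 2)*(r + 3)*(r)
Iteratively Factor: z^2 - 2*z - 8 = (z + 2)*(z - 4)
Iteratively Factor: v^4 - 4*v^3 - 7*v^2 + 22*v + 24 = (v - 4)*(v^3 - 7*v - 6) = (v - 4)*(v + 1)*(v^2 - v - 6) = (v - 4)*(v - 3)*(v + 1)*(v + 2)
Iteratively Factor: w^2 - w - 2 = (w - 2)*(w + 1)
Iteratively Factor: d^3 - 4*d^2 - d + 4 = (d - 4)*(d^2 - 1) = (d - 4)*(d + 1)*(d - 1)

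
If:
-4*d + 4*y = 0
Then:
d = y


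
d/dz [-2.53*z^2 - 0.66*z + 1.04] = -5.06*z - 0.66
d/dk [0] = 0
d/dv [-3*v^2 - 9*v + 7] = -6*v - 9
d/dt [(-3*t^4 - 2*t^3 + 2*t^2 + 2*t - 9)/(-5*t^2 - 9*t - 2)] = (30*t^5 + 91*t^4 + 60*t^3 + 4*t^2 - 98*t - 85)/(25*t^4 + 90*t^3 + 101*t^2 + 36*t + 4)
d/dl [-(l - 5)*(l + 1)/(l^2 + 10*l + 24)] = 2*(-7*l^2 - 29*l + 23)/(l^4 + 20*l^3 + 148*l^2 + 480*l + 576)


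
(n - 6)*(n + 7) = n^2 + n - 42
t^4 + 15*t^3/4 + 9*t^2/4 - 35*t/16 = t*(t - 1/2)*(t + 7/4)*(t + 5/2)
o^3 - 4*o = o*(o - 2)*(o + 2)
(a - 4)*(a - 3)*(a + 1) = a^3 - 6*a^2 + 5*a + 12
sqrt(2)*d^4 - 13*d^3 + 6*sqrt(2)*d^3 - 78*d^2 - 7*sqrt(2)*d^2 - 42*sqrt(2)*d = d*(d + 6)*(d - 7*sqrt(2))*(sqrt(2)*d + 1)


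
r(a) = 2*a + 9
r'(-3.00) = 2.00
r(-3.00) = 3.00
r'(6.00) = 2.00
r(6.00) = 21.00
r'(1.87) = 2.00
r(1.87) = 12.74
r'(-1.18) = 2.00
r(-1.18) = 6.64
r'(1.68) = 2.00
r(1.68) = 12.36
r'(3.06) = 2.00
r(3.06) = 15.12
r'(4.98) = 2.00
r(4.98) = 18.96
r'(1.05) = 2.00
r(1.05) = 11.10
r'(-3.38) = 2.00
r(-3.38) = 2.24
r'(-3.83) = 2.00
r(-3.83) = 1.34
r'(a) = 2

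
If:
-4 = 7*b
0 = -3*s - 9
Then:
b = -4/7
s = -3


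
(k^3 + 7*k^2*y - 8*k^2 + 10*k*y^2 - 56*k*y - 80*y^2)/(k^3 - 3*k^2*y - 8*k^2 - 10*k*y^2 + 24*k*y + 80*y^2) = (-k - 5*y)/(-k + 5*y)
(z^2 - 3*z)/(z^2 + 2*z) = (z - 3)/(z + 2)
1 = 1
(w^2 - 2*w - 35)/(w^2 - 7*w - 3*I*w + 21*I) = (w + 5)/(w - 3*I)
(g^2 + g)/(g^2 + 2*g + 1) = g/(g + 1)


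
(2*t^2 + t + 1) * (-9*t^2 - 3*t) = -18*t^4 - 15*t^3 - 12*t^2 - 3*t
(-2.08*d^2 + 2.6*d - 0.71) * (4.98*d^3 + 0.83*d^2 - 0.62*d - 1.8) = -10.3584*d^5 + 11.2216*d^4 - 0.0882000000000001*d^3 + 1.5427*d^2 - 4.2398*d + 1.278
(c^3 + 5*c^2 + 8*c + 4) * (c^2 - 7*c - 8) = c^5 - 2*c^4 - 35*c^3 - 92*c^2 - 92*c - 32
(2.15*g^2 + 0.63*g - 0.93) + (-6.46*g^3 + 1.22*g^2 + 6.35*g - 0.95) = -6.46*g^3 + 3.37*g^2 + 6.98*g - 1.88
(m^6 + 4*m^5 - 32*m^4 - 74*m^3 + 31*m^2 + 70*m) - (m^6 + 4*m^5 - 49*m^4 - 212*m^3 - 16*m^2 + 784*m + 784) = 17*m^4 + 138*m^3 + 47*m^2 - 714*m - 784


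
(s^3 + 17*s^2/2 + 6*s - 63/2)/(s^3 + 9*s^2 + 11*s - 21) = (s - 3/2)/(s - 1)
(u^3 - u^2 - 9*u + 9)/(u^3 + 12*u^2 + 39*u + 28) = (u^3 - u^2 - 9*u + 9)/(u^3 + 12*u^2 + 39*u + 28)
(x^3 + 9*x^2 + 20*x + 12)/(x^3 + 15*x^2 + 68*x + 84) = (x + 1)/(x + 7)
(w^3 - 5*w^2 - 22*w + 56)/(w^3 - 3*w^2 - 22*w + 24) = (w^2 - 9*w + 14)/(w^2 - 7*w + 6)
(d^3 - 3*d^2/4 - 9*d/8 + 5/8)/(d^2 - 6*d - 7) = (8*d^2 - 14*d + 5)/(8*(d - 7))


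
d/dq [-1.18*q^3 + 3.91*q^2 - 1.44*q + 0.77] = -3.54*q^2 + 7.82*q - 1.44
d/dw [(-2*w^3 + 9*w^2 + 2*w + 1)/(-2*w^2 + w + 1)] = (4*w^4 - 4*w^3 + 7*w^2 + 22*w + 1)/(4*w^4 - 4*w^3 - 3*w^2 + 2*w + 1)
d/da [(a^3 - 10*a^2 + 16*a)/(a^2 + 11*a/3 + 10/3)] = 3*(3*a^4 + 22*a^3 - 128*a^2 - 200*a + 160)/(9*a^4 + 66*a^3 + 181*a^2 + 220*a + 100)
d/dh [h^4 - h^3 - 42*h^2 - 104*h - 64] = 4*h^3 - 3*h^2 - 84*h - 104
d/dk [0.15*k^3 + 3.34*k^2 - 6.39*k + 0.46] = 0.45*k^2 + 6.68*k - 6.39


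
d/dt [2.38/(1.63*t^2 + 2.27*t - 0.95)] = (-7.7588*t - 5.4026)/(1.63*t^2 + 2.27*t - 0.95)^2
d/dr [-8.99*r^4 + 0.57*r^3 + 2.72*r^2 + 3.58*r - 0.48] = -35.96*r^3 + 1.71*r^2 + 5.44*r + 3.58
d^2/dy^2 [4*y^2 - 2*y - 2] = 8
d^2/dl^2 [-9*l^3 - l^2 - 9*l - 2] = -54*l - 2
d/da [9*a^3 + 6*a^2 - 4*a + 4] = 27*a^2 + 12*a - 4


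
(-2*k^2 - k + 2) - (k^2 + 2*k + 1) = -3*k^2 - 3*k + 1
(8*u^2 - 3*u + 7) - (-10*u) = 8*u^2 + 7*u + 7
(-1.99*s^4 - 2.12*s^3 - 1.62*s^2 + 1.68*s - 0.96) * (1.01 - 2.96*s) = 5.8904*s^5 + 4.2653*s^4 + 2.654*s^3 - 6.609*s^2 + 4.5384*s - 0.9696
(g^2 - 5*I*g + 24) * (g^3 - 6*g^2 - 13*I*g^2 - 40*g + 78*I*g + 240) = g^5 - 6*g^4 - 18*I*g^4 - 81*g^3 + 108*I*g^3 + 486*g^2 - 112*I*g^2 - 960*g + 672*I*g + 5760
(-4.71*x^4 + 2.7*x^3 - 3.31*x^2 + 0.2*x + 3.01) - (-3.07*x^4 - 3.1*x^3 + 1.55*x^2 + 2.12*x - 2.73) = -1.64*x^4 + 5.8*x^3 - 4.86*x^2 - 1.92*x + 5.74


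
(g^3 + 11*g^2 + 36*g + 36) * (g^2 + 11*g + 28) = g^5 + 22*g^4 + 185*g^3 + 740*g^2 + 1404*g + 1008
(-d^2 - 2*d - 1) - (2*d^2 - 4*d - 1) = -3*d^2 + 2*d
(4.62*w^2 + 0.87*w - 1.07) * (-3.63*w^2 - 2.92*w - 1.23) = -16.7706*w^4 - 16.6485*w^3 - 4.3389*w^2 + 2.0543*w + 1.3161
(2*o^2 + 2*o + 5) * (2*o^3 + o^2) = 4*o^5 + 6*o^4 + 12*o^3 + 5*o^2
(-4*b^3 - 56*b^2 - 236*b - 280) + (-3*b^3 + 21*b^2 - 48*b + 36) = -7*b^3 - 35*b^2 - 284*b - 244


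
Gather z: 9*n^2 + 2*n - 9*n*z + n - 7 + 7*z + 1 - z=9*n^2 + 3*n + z*(6 - 9*n) - 6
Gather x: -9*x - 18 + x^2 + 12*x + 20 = x^2 + 3*x + 2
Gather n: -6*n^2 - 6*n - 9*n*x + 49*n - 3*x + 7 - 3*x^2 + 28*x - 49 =-6*n^2 + n*(43 - 9*x) - 3*x^2 + 25*x - 42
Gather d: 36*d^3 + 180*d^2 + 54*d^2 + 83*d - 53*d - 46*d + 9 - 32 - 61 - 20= 36*d^3 + 234*d^2 - 16*d - 104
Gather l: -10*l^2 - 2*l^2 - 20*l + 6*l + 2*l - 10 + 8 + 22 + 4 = -12*l^2 - 12*l + 24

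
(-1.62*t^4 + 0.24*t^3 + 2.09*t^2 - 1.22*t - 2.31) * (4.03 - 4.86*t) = 7.8732*t^5 - 7.695*t^4 - 9.1902*t^3 + 14.3519*t^2 + 6.31*t - 9.3093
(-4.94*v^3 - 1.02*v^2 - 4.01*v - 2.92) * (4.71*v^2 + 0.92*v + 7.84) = -23.2674*v^5 - 9.349*v^4 - 58.5551*v^3 - 25.4392*v^2 - 34.1248*v - 22.8928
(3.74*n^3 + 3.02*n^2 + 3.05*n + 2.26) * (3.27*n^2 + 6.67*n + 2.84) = 12.2298*n^5 + 34.8212*n^4 + 40.7385*n^3 + 36.3105*n^2 + 23.7362*n + 6.4184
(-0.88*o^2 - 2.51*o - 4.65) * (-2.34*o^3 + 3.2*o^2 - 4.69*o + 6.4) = 2.0592*o^5 + 3.0574*o^4 + 6.9762*o^3 - 8.7401*o^2 + 5.7445*o - 29.76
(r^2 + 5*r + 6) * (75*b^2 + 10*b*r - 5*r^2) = 75*b^2*r^2 + 375*b^2*r + 450*b^2 + 10*b*r^3 + 50*b*r^2 + 60*b*r - 5*r^4 - 25*r^3 - 30*r^2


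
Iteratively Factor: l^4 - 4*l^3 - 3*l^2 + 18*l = (l - 3)*(l^3 - l^2 - 6*l) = l*(l - 3)*(l^2 - l - 6) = l*(l - 3)*(l + 2)*(l - 3)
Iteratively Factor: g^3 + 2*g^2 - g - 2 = (g + 2)*(g^2 - 1) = (g - 1)*(g + 2)*(g + 1)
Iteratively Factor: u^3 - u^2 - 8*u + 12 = (u + 3)*(u^2 - 4*u + 4) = (u - 2)*(u + 3)*(u - 2)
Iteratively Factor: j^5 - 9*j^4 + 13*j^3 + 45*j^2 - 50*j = (j - 5)*(j^4 - 4*j^3 - 7*j^2 + 10*j) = (j - 5)*(j - 1)*(j^3 - 3*j^2 - 10*j) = (j - 5)^2*(j - 1)*(j^2 + 2*j) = j*(j - 5)^2*(j - 1)*(j + 2)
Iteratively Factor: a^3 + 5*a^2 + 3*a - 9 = (a + 3)*(a^2 + 2*a - 3) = (a + 3)^2*(a - 1)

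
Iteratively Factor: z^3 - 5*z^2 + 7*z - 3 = (z - 1)*(z^2 - 4*z + 3) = (z - 1)^2*(z - 3)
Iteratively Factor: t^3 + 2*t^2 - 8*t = (t + 4)*(t^2 - 2*t) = (t - 2)*(t + 4)*(t)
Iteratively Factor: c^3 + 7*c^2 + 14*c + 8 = (c + 1)*(c^2 + 6*c + 8) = (c + 1)*(c + 2)*(c + 4)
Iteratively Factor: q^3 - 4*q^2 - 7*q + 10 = (q + 2)*(q^2 - 6*q + 5) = (q - 5)*(q + 2)*(q - 1)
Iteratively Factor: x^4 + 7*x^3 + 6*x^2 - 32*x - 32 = (x - 2)*(x^3 + 9*x^2 + 24*x + 16) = (x - 2)*(x + 4)*(x^2 + 5*x + 4) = (x - 2)*(x + 1)*(x + 4)*(x + 4)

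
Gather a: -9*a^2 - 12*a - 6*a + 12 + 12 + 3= -9*a^2 - 18*a + 27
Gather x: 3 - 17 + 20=6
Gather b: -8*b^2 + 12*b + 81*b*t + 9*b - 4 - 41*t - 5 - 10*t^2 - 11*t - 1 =-8*b^2 + b*(81*t + 21) - 10*t^2 - 52*t - 10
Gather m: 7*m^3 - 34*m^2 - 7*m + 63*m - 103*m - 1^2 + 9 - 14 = 7*m^3 - 34*m^2 - 47*m - 6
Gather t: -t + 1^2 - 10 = -t - 9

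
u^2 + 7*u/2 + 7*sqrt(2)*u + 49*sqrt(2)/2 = (u + 7/2)*(u + 7*sqrt(2))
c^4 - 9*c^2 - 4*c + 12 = (c - 3)*(c - 1)*(c + 2)^2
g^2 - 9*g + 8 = (g - 8)*(g - 1)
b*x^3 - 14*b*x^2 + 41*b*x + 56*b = (x - 8)*(x - 7)*(b*x + b)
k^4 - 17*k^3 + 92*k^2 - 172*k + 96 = (k - 8)*(k - 6)*(k - 2)*(k - 1)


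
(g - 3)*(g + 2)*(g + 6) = g^3 + 5*g^2 - 12*g - 36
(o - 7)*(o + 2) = o^2 - 5*o - 14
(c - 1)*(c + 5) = c^2 + 4*c - 5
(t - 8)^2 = t^2 - 16*t + 64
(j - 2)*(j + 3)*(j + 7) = j^3 + 8*j^2 + j - 42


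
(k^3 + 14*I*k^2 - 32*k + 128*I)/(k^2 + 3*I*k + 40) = (k^2 + 6*I*k + 16)/(k - 5*I)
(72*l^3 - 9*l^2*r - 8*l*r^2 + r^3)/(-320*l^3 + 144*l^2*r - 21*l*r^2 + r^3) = (-9*l^2 + r^2)/(40*l^2 - 13*l*r + r^2)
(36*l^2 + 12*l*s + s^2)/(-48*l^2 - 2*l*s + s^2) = (6*l + s)/(-8*l + s)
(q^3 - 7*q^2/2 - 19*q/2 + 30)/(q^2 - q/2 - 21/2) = (2*q^2 - 13*q + 20)/(2*q - 7)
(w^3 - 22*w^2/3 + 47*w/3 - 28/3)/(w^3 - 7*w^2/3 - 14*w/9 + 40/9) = 3*(3*w^3 - 22*w^2 + 47*w - 28)/(9*w^3 - 21*w^2 - 14*w + 40)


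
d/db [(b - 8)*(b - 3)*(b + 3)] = 3*b^2 - 16*b - 9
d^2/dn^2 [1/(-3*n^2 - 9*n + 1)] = 6*(3*n^2 + 9*n - 3*(2*n + 3)^2 - 1)/(3*n^2 + 9*n - 1)^3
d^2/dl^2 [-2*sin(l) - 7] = 2*sin(l)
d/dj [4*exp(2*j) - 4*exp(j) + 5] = (8*exp(j) - 4)*exp(j)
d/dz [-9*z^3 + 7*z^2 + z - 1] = -27*z^2 + 14*z + 1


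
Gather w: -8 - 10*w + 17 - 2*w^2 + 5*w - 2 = -2*w^2 - 5*w + 7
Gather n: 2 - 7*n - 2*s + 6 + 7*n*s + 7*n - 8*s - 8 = 7*n*s - 10*s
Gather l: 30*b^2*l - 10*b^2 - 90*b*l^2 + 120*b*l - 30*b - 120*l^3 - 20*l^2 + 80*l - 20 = -10*b^2 - 30*b - 120*l^3 + l^2*(-90*b - 20) + l*(30*b^2 + 120*b + 80) - 20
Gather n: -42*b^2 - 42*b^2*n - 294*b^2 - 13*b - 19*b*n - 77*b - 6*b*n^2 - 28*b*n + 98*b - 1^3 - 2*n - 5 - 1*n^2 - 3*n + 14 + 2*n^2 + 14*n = -336*b^2 + 8*b + n^2*(1 - 6*b) + n*(-42*b^2 - 47*b + 9) + 8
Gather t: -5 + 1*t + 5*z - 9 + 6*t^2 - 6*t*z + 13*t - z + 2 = 6*t^2 + t*(14 - 6*z) + 4*z - 12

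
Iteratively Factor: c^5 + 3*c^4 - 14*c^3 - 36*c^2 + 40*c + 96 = (c + 2)*(c^4 + c^3 - 16*c^2 - 4*c + 48) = (c + 2)*(c + 4)*(c^3 - 3*c^2 - 4*c + 12) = (c - 2)*(c + 2)*(c + 4)*(c^2 - c - 6) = (c - 3)*(c - 2)*(c + 2)*(c + 4)*(c + 2)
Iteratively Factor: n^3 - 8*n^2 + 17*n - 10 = (n - 5)*(n^2 - 3*n + 2) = (n - 5)*(n - 1)*(n - 2)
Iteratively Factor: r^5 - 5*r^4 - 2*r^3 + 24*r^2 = (r)*(r^4 - 5*r^3 - 2*r^2 + 24*r) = r*(r - 4)*(r^3 - r^2 - 6*r) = r*(r - 4)*(r - 3)*(r^2 + 2*r) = r*(r - 4)*(r - 3)*(r + 2)*(r)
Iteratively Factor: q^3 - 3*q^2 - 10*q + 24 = (q + 3)*(q^2 - 6*q + 8) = (q - 4)*(q + 3)*(q - 2)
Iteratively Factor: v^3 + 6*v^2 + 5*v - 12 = (v + 3)*(v^2 + 3*v - 4) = (v - 1)*(v + 3)*(v + 4)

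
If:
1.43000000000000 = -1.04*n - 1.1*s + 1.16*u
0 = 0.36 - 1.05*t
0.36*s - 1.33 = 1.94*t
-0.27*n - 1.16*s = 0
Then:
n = -23.81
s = 5.54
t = 0.34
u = -14.86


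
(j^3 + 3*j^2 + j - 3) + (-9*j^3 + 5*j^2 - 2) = -8*j^3 + 8*j^2 + j - 5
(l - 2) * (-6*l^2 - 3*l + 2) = -6*l^3 + 9*l^2 + 8*l - 4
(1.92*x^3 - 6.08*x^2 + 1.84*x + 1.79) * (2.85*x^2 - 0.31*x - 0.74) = 5.472*x^5 - 17.9232*x^4 + 5.708*x^3 + 9.0303*x^2 - 1.9165*x - 1.3246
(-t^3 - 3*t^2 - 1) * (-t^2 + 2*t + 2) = t^5 + t^4 - 8*t^3 - 5*t^2 - 2*t - 2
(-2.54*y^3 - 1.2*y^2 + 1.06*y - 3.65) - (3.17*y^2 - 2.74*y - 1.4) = -2.54*y^3 - 4.37*y^2 + 3.8*y - 2.25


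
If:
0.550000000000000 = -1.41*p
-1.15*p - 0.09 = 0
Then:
No Solution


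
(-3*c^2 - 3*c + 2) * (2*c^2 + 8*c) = -6*c^4 - 30*c^3 - 20*c^2 + 16*c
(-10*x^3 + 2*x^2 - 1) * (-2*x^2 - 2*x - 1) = 20*x^5 + 16*x^4 + 6*x^3 + 2*x + 1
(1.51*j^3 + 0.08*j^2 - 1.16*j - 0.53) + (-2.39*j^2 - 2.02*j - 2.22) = 1.51*j^3 - 2.31*j^2 - 3.18*j - 2.75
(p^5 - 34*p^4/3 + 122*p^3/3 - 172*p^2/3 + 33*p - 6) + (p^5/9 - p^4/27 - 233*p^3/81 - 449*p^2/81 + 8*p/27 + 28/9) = 10*p^5/9 - 307*p^4/27 + 3061*p^3/81 - 5093*p^2/81 + 899*p/27 - 26/9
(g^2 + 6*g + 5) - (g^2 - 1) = 6*g + 6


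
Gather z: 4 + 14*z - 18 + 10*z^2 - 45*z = 10*z^2 - 31*z - 14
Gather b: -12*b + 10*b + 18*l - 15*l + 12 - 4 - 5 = -2*b + 3*l + 3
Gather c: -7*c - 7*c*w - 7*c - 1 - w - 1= c*(-7*w - 14) - w - 2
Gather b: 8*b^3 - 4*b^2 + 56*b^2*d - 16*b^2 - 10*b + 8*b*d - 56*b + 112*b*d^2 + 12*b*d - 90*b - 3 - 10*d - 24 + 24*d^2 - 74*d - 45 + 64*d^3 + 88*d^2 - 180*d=8*b^3 + b^2*(56*d - 20) + b*(112*d^2 + 20*d - 156) + 64*d^3 + 112*d^2 - 264*d - 72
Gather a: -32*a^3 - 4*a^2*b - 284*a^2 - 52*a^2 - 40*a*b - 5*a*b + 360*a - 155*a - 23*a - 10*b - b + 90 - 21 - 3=-32*a^3 + a^2*(-4*b - 336) + a*(182 - 45*b) - 11*b + 66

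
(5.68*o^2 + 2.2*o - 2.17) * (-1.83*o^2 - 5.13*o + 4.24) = -10.3944*o^4 - 33.1644*o^3 + 16.7683*o^2 + 20.4601*o - 9.2008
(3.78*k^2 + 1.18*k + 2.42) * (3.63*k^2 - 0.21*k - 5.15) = 13.7214*k^4 + 3.4896*k^3 - 10.9302*k^2 - 6.5852*k - 12.463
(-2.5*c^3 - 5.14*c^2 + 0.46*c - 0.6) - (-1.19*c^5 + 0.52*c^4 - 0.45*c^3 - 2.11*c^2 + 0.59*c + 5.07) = 1.19*c^5 - 0.52*c^4 - 2.05*c^3 - 3.03*c^2 - 0.13*c - 5.67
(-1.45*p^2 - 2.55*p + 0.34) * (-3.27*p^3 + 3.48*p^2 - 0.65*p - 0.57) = 4.7415*p^5 + 3.2925*p^4 - 9.0433*p^3 + 3.6672*p^2 + 1.2325*p - 0.1938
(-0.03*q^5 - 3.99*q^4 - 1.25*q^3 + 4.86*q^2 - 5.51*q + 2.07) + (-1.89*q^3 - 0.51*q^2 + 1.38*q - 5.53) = -0.03*q^5 - 3.99*q^4 - 3.14*q^3 + 4.35*q^2 - 4.13*q - 3.46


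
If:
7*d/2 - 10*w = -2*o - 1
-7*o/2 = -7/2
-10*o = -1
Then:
No Solution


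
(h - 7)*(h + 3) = h^2 - 4*h - 21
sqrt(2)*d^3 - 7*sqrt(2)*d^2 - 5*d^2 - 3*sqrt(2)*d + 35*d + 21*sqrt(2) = (d - 7)*(d - 3*sqrt(2))*(sqrt(2)*d + 1)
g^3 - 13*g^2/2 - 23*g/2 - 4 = (g - 8)*(g + 1/2)*(g + 1)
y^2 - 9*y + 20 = (y - 5)*(y - 4)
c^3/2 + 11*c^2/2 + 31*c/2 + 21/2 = (c/2 + 1/2)*(c + 3)*(c + 7)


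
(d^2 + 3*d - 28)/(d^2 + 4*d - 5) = (d^2 + 3*d - 28)/(d^2 + 4*d - 5)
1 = 1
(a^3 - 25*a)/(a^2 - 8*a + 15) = a*(a + 5)/(a - 3)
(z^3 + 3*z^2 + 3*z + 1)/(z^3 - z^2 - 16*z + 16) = (z^3 + 3*z^2 + 3*z + 1)/(z^3 - z^2 - 16*z + 16)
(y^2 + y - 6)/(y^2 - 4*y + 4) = (y + 3)/(y - 2)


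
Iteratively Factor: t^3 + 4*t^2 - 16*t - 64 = (t - 4)*(t^2 + 8*t + 16) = (t - 4)*(t + 4)*(t + 4)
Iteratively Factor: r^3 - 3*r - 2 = (r + 1)*(r^2 - r - 2) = (r - 2)*(r + 1)*(r + 1)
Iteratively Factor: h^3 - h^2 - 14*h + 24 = (h - 2)*(h^2 + h - 12) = (h - 2)*(h + 4)*(h - 3)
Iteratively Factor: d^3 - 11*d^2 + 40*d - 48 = (d - 4)*(d^2 - 7*d + 12) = (d - 4)*(d - 3)*(d - 4)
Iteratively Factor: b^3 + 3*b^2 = (b + 3)*(b^2) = b*(b + 3)*(b)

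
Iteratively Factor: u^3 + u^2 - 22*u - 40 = (u + 4)*(u^2 - 3*u - 10) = (u - 5)*(u + 4)*(u + 2)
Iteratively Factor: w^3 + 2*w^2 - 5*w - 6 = (w - 2)*(w^2 + 4*w + 3) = (w - 2)*(w + 1)*(w + 3)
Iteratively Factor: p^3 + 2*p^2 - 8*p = (p)*(p^2 + 2*p - 8) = p*(p - 2)*(p + 4)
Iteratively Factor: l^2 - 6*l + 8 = (l - 4)*(l - 2)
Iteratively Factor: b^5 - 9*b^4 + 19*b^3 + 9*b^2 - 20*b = (b - 4)*(b^4 - 5*b^3 - b^2 + 5*b) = (b - 5)*(b - 4)*(b^3 - b) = (b - 5)*(b - 4)*(b - 1)*(b^2 + b) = b*(b - 5)*(b - 4)*(b - 1)*(b + 1)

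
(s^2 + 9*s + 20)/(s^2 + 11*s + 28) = (s + 5)/(s + 7)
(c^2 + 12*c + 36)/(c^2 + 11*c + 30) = (c + 6)/(c + 5)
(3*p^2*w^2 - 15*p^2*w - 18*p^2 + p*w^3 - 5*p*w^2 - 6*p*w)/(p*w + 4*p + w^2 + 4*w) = p*(3*p*w^2 - 15*p*w - 18*p + w^3 - 5*w^2 - 6*w)/(p*w + 4*p + w^2 + 4*w)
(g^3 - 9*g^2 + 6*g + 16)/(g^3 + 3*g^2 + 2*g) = (g^2 - 10*g + 16)/(g*(g + 2))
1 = 1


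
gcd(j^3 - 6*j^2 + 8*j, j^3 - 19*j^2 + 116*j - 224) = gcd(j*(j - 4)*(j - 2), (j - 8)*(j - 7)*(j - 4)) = j - 4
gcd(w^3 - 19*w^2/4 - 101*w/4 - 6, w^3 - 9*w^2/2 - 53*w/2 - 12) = w^2 - 5*w - 24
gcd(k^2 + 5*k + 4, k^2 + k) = k + 1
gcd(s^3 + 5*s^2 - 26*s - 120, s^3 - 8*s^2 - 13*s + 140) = s^2 - s - 20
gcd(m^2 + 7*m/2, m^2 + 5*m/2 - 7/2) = m + 7/2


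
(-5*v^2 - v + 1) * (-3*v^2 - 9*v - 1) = 15*v^4 + 48*v^3 + 11*v^2 - 8*v - 1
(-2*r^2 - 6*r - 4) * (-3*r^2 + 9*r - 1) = 6*r^4 - 40*r^2 - 30*r + 4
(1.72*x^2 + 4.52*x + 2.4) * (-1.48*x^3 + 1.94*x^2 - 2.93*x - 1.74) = -2.5456*x^5 - 3.3528*x^4 + 0.177199999999999*x^3 - 11.5804*x^2 - 14.8968*x - 4.176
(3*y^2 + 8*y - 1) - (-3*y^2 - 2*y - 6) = 6*y^2 + 10*y + 5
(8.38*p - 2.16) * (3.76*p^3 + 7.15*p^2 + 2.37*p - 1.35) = 31.5088*p^4 + 51.7954*p^3 + 4.4166*p^2 - 16.4322*p + 2.916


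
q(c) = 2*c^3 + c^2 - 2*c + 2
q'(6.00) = 226.00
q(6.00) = 458.00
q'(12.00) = 886.00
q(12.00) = 3578.00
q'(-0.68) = -0.59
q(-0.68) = 3.19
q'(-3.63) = 69.80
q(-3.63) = -73.23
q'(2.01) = 26.26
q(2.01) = 18.26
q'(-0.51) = -1.46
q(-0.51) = 3.01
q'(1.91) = 23.71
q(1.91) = 15.76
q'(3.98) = 101.00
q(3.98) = 135.97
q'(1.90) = 23.46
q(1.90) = 15.53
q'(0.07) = -1.83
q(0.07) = 1.87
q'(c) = 6*c^2 + 2*c - 2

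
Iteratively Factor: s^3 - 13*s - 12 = (s + 1)*(s^2 - s - 12) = (s - 4)*(s + 1)*(s + 3)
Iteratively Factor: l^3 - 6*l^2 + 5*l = (l - 5)*(l^2 - l) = (l - 5)*(l - 1)*(l)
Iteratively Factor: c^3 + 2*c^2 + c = (c + 1)*(c^2 + c) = c*(c + 1)*(c + 1)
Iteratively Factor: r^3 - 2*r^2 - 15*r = (r)*(r^2 - 2*r - 15) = r*(r + 3)*(r - 5)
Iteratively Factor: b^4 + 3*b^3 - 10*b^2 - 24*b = (b + 4)*(b^3 - b^2 - 6*b) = (b + 2)*(b + 4)*(b^2 - 3*b) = (b - 3)*(b + 2)*(b + 4)*(b)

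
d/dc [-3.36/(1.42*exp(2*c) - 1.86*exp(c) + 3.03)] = (9.5424*exp(c) - 6.2496)*exp(c)/(1.42*exp(2*c) - 1.86*exp(c) + 3.03)^2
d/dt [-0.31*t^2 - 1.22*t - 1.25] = -0.62*t - 1.22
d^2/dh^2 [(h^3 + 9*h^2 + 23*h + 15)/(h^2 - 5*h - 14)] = 2*(107*h^3 + 633*h^2 + 1329*h + 739)/(h^6 - 15*h^5 + 33*h^4 + 295*h^3 - 462*h^2 - 2940*h - 2744)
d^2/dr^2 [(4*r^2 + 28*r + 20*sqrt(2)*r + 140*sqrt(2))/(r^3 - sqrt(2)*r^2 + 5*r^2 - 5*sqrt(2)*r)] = 8*(r^6 + 21*r^5 + 15*sqrt(2)*r^5 + 75*r^4 + 279*sqrt(2)*r^4 - 431*r^3 + 1525*sqrt(2)*r^3 - 3150*r^2 + 2835*sqrt(2)*r^2 - 5250*r + 1050*sqrt(2)*r + 1750*sqrt(2))/(r^3*(r^6 - 3*sqrt(2)*r^5 + 15*r^5 - 45*sqrt(2)*r^4 + 81*r^4 - 227*sqrt(2)*r^3 + 215*r^3 - 405*sqrt(2)*r^2 + 450*r^2 - 150*sqrt(2)*r + 750*r - 250*sqrt(2)))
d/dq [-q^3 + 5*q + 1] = 5 - 3*q^2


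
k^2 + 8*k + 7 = (k + 1)*(k + 7)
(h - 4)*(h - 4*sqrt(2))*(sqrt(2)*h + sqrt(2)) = sqrt(2)*h^3 - 8*h^2 - 3*sqrt(2)*h^2 - 4*sqrt(2)*h + 24*h + 32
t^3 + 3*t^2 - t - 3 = (t - 1)*(t + 1)*(t + 3)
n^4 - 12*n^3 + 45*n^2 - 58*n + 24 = (n - 6)*(n - 4)*(n - 1)^2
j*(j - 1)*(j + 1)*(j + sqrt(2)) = j^4 + sqrt(2)*j^3 - j^2 - sqrt(2)*j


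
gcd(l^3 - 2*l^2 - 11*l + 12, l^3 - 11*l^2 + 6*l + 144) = l + 3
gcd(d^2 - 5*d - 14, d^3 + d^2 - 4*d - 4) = d + 2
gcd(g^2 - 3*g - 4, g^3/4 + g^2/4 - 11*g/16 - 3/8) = 1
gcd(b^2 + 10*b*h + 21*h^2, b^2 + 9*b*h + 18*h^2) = b + 3*h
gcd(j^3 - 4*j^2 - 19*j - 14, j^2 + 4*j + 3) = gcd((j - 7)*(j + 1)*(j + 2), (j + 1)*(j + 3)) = j + 1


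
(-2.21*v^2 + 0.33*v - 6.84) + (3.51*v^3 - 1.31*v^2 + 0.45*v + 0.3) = 3.51*v^3 - 3.52*v^2 + 0.78*v - 6.54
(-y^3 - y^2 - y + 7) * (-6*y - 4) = 6*y^4 + 10*y^3 + 10*y^2 - 38*y - 28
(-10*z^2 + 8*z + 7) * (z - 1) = -10*z^3 + 18*z^2 - z - 7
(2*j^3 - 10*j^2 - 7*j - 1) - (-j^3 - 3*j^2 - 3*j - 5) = 3*j^3 - 7*j^2 - 4*j + 4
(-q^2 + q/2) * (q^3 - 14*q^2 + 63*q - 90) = -q^5 + 29*q^4/2 - 70*q^3 + 243*q^2/2 - 45*q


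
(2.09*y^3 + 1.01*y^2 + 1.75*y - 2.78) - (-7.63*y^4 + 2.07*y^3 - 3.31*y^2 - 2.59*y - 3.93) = 7.63*y^4 + 0.02*y^3 + 4.32*y^2 + 4.34*y + 1.15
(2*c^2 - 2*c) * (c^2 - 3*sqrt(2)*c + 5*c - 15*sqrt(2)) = 2*c^4 - 6*sqrt(2)*c^3 + 8*c^3 - 24*sqrt(2)*c^2 - 10*c^2 + 30*sqrt(2)*c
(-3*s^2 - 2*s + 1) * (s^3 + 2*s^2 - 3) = -3*s^5 - 8*s^4 - 3*s^3 + 11*s^2 + 6*s - 3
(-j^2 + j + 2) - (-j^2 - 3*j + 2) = 4*j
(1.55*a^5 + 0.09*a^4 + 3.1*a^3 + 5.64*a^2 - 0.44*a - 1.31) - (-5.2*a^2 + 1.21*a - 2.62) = 1.55*a^5 + 0.09*a^4 + 3.1*a^3 + 10.84*a^2 - 1.65*a + 1.31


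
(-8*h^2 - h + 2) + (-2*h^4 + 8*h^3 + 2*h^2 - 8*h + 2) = -2*h^4 + 8*h^3 - 6*h^2 - 9*h + 4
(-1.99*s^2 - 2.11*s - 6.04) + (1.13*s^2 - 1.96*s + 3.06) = -0.86*s^2 - 4.07*s - 2.98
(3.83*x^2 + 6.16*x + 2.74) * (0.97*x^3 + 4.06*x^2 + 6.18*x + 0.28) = 3.7151*x^5 + 21.525*x^4 + 51.3368*x^3 + 50.2656*x^2 + 18.658*x + 0.7672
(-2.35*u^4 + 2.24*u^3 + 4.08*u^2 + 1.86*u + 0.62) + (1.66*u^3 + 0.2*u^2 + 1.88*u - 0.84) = -2.35*u^4 + 3.9*u^3 + 4.28*u^2 + 3.74*u - 0.22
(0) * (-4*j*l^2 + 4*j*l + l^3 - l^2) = 0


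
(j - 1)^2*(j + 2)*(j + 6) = j^4 + 6*j^3 - 3*j^2 - 16*j + 12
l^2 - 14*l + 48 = (l - 8)*(l - 6)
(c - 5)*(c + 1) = c^2 - 4*c - 5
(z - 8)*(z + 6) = z^2 - 2*z - 48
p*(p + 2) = p^2 + 2*p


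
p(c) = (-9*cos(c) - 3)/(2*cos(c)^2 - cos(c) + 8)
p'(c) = (4*sin(c)*cos(c) - sin(c))*(-9*cos(c) - 3)/(2*cos(c)^2 - cos(c) + 8)^2 + 9*sin(c)/(2*cos(c)^2 - cos(c) + 8)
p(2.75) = 0.50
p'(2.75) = 0.24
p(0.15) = -1.33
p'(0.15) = 0.08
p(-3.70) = 0.45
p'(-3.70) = 0.36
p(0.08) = -1.33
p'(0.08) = 0.04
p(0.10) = -1.33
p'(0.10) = 0.06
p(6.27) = -1.33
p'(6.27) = -0.01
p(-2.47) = 0.40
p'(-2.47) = -0.46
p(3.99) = 0.31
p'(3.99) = -0.62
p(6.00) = -1.31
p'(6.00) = -0.17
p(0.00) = -1.33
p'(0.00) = 0.00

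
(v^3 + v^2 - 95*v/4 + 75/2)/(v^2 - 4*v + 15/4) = (2*v^2 + 7*v - 30)/(2*v - 3)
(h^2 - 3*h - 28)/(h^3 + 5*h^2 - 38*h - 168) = (h - 7)/(h^2 + h - 42)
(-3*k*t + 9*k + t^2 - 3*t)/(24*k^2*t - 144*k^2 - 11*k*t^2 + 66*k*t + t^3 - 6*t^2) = (t - 3)/(-8*k*t + 48*k + t^2 - 6*t)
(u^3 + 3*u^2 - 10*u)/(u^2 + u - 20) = u*(u - 2)/(u - 4)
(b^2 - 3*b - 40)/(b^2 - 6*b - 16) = (b + 5)/(b + 2)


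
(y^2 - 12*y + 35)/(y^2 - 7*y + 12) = (y^2 - 12*y + 35)/(y^2 - 7*y + 12)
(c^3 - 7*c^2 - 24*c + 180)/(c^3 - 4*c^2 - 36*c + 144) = (c^2 - c - 30)/(c^2 + 2*c - 24)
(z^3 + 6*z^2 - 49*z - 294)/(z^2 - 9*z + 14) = (z^2 + 13*z + 42)/(z - 2)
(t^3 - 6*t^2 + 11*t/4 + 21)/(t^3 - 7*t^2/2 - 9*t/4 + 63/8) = 2*(t - 4)/(2*t - 3)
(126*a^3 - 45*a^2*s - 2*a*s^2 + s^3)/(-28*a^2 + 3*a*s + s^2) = (18*a^2 - 9*a*s + s^2)/(-4*a + s)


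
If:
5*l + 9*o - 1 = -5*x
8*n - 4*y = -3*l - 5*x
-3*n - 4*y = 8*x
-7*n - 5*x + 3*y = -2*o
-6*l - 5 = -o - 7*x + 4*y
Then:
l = 1324/2649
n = -2824/2649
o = -533/883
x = 2084/2649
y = -2050/2649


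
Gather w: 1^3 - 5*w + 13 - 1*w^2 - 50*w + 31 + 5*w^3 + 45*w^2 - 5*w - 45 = 5*w^3 + 44*w^2 - 60*w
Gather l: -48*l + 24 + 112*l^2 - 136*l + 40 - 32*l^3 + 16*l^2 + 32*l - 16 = -32*l^3 + 128*l^2 - 152*l + 48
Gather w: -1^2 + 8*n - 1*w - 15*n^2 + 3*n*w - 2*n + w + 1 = -15*n^2 + 3*n*w + 6*n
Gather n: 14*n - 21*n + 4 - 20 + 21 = 5 - 7*n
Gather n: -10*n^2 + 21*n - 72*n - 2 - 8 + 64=-10*n^2 - 51*n + 54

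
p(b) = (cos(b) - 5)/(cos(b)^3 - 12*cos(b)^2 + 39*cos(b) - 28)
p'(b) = (cos(b) - 5)*(3*sin(b)*cos(b)^2 - 24*sin(b)*cos(b) + 39*sin(b))/(cos(b)^3 - 12*cos(b)^2 + 39*cos(b) - 28)^2 - sin(b)/(cos(b)^3 - 12*cos(b)^2 + 39*cos(b) - 28)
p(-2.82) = 0.08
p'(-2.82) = 0.02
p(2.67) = 0.08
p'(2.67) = -0.03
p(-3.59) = 0.08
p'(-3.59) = -0.02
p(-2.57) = 0.08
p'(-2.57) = 0.03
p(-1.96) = 0.12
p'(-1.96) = 0.10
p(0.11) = 36.71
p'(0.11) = -667.83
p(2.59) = 0.08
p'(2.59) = -0.03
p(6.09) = 11.89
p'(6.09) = 123.29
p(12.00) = 1.37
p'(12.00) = 4.88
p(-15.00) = 0.09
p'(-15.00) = 0.04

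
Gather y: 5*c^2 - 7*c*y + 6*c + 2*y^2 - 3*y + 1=5*c^2 + 6*c + 2*y^2 + y*(-7*c - 3) + 1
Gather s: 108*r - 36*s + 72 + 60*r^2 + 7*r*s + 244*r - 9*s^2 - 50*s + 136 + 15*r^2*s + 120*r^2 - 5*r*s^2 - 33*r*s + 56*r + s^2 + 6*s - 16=180*r^2 + 408*r + s^2*(-5*r - 8) + s*(15*r^2 - 26*r - 80) + 192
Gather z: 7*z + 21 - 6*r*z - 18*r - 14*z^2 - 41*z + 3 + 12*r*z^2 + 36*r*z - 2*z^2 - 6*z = -18*r + z^2*(12*r - 16) + z*(30*r - 40) + 24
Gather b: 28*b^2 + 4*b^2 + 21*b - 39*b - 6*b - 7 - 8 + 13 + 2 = 32*b^2 - 24*b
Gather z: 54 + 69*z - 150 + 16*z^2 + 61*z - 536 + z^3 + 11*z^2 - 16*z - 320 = z^3 + 27*z^2 + 114*z - 952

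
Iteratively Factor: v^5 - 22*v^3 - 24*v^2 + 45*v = (v - 5)*(v^4 + 5*v^3 + 3*v^2 - 9*v) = (v - 5)*(v - 1)*(v^3 + 6*v^2 + 9*v) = (v - 5)*(v - 1)*(v + 3)*(v^2 + 3*v) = v*(v - 5)*(v - 1)*(v + 3)*(v + 3)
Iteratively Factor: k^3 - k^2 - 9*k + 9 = (k + 3)*(k^2 - 4*k + 3) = (k - 3)*(k + 3)*(k - 1)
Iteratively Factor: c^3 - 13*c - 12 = (c + 3)*(c^2 - 3*c - 4) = (c - 4)*(c + 3)*(c + 1)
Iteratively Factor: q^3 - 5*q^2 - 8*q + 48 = (q + 3)*(q^2 - 8*q + 16) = (q - 4)*(q + 3)*(q - 4)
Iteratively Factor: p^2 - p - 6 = (p + 2)*(p - 3)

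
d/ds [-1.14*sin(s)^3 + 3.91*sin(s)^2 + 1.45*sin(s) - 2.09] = (-3.42*sin(s)^2 + 7.82*sin(s) + 1.45)*cos(s)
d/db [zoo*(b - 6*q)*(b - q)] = zoo*(b + q)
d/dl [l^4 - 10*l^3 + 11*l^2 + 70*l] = 4*l^3 - 30*l^2 + 22*l + 70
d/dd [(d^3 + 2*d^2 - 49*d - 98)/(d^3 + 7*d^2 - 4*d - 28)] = 5/(d^2 - 4*d + 4)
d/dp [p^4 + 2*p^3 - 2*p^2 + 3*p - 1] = 4*p^3 + 6*p^2 - 4*p + 3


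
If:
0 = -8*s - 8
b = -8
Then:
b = -8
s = -1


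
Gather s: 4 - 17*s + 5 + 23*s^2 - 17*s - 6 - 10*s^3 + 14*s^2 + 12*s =-10*s^3 + 37*s^2 - 22*s + 3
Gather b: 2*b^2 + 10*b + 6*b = 2*b^2 + 16*b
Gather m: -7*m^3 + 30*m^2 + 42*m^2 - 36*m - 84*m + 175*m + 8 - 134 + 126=-7*m^3 + 72*m^2 + 55*m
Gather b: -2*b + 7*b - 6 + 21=5*b + 15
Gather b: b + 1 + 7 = b + 8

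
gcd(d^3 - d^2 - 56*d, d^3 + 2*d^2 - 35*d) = d^2 + 7*d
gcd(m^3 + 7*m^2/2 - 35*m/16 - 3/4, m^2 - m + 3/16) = m - 3/4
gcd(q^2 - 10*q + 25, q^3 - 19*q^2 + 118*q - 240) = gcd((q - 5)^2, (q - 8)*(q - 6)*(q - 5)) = q - 5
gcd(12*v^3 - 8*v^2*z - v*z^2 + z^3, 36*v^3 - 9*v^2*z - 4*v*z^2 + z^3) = 3*v + z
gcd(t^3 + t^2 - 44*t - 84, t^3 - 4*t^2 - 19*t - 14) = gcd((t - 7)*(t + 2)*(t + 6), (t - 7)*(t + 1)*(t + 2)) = t^2 - 5*t - 14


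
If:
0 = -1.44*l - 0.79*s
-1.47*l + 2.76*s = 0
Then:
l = 0.00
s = 0.00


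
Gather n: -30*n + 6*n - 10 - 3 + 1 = -24*n - 12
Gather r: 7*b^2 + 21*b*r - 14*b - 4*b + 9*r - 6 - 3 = 7*b^2 - 18*b + r*(21*b + 9) - 9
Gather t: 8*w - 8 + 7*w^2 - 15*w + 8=7*w^2 - 7*w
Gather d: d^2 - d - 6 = d^2 - d - 6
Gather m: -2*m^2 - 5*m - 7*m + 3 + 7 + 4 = -2*m^2 - 12*m + 14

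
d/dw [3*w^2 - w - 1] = 6*w - 1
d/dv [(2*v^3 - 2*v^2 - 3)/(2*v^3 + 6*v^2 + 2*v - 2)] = (8*v^4 + 4*v^3 + v^2 + 22*v + 3)/(2*(v^6 + 6*v^5 + 11*v^4 + 4*v^3 - 5*v^2 - 2*v + 1))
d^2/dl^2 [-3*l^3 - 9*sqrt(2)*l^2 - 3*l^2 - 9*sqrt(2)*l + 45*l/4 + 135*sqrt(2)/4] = -18*l - 18*sqrt(2) - 6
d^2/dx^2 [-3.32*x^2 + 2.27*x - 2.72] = -6.64000000000000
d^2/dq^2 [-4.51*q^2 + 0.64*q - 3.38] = -9.02000000000000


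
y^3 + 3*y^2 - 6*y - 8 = (y - 2)*(y + 1)*(y + 4)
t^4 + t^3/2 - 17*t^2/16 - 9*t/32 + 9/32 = (t - 3/4)*(t - 1/2)*(t + 3/4)*(t + 1)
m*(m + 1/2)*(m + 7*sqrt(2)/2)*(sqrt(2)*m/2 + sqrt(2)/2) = sqrt(2)*m^4/2 + 3*sqrt(2)*m^3/4 + 7*m^3/2 + sqrt(2)*m^2/4 + 21*m^2/4 + 7*m/4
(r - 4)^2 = r^2 - 8*r + 16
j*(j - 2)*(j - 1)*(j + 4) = j^4 + j^3 - 10*j^2 + 8*j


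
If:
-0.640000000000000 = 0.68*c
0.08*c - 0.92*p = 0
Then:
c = -0.94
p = -0.08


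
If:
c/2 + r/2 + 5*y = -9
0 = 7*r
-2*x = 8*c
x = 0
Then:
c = 0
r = 0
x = 0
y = -9/5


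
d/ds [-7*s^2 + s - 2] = 1 - 14*s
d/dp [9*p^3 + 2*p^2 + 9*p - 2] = 27*p^2 + 4*p + 9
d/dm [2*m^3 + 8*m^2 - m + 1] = 6*m^2 + 16*m - 1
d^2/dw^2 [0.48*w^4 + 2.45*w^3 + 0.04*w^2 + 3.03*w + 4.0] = 5.76*w^2 + 14.7*w + 0.08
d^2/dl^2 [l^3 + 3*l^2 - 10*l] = 6*l + 6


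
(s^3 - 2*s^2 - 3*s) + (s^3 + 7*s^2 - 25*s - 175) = 2*s^3 + 5*s^2 - 28*s - 175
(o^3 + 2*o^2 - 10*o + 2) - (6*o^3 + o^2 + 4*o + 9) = -5*o^3 + o^2 - 14*o - 7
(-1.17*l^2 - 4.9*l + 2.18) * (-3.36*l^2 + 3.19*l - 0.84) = 3.9312*l^4 + 12.7317*l^3 - 21.973*l^2 + 11.0702*l - 1.8312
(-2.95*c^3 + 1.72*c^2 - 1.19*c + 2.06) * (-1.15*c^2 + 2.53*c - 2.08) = 3.3925*c^5 - 9.4415*c^4 + 11.8561*c^3 - 8.9573*c^2 + 7.687*c - 4.2848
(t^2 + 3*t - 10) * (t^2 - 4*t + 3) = t^4 - t^3 - 19*t^2 + 49*t - 30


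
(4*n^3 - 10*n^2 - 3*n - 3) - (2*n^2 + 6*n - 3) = 4*n^3 - 12*n^2 - 9*n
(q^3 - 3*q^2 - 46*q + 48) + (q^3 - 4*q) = 2*q^3 - 3*q^2 - 50*q + 48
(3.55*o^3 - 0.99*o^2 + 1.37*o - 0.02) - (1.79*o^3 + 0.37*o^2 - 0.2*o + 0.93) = 1.76*o^3 - 1.36*o^2 + 1.57*o - 0.95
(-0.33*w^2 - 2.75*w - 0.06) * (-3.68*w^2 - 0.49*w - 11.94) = 1.2144*w^4 + 10.2817*w^3 + 5.5085*w^2 + 32.8644*w + 0.7164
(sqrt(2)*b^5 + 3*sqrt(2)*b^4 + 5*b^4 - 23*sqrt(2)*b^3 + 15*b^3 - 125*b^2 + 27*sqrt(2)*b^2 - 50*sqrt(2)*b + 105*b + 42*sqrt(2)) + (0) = sqrt(2)*b^5 + 3*sqrt(2)*b^4 + 5*b^4 - 23*sqrt(2)*b^3 + 15*b^3 - 125*b^2 + 27*sqrt(2)*b^2 - 50*sqrt(2)*b + 105*b + 42*sqrt(2)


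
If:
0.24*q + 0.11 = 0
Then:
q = -0.46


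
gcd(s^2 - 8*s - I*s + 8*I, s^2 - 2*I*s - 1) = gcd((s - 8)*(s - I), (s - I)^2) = s - I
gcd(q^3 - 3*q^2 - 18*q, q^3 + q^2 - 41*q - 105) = q + 3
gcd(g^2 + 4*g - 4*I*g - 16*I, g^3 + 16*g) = g - 4*I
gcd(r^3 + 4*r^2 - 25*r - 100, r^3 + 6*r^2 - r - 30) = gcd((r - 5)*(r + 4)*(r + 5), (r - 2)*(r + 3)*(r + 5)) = r + 5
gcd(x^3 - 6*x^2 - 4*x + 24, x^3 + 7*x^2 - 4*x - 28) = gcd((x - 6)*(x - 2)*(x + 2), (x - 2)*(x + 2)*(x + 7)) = x^2 - 4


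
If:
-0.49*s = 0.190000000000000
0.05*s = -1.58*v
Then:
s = -0.39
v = 0.01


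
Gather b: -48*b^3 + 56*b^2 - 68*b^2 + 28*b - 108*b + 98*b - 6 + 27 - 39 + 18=-48*b^3 - 12*b^2 + 18*b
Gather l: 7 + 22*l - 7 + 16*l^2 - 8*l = 16*l^2 + 14*l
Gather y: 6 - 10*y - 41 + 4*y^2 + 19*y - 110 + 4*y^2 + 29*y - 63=8*y^2 + 38*y - 208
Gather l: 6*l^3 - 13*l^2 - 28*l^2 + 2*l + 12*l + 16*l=6*l^3 - 41*l^2 + 30*l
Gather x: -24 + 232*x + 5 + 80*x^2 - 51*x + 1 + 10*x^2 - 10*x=90*x^2 + 171*x - 18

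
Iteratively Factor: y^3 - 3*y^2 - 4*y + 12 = (y + 2)*(y^2 - 5*y + 6) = (y - 3)*(y + 2)*(y - 2)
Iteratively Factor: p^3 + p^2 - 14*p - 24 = (p + 3)*(p^2 - 2*p - 8) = (p - 4)*(p + 3)*(p + 2)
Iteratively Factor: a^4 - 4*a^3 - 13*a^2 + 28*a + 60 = (a - 5)*(a^3 + a^2 - 8*a - 12) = (a - 5)*(a + 2)*(a^2 - a - 6) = (a - 5)*(a + 2)^2*(a - 3)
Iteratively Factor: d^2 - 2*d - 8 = (d + 2)*(d - 4)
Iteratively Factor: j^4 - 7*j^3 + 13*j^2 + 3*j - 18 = (j - 3)*(j^3 - 4*j^2 + j + 6) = (j - 3)^2*(j^2 - j - 2) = (j - 3)^2*(j - 2)*(j + 1)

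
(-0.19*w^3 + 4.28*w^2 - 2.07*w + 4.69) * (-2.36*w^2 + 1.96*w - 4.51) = 0.4484*w^5 - 10.4732*w^4 + 14.1309*w^3 - 34.4284*w^2 + 18.5281*w - 21.1519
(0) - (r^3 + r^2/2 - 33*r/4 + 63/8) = -r^3 - r^2/2 + 33*r/4 - 63/8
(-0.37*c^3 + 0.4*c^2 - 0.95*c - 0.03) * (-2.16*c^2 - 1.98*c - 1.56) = 0.7992*c^5 - 0.1314*c^4 + 1.8372*c^3 + 1.3218*c^2 + 1.5414*c + 0.0468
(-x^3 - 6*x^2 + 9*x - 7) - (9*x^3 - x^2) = -10*x^3 - 5*x^2 + 9*x - 7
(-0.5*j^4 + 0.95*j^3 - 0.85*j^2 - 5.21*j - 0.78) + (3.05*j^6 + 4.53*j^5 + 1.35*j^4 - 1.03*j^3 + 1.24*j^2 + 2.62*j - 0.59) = 3.05*j^6 + 4.53*j^5 + 0.85*j^4 - 0.0800000000000001*j^3 + 0.39*j^2 - 2.59*j - 1.37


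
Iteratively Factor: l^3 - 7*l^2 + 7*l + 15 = (l - 3)*(l^2 - 4*l - 5) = (l - 5)*(l - 3)*(l + 1)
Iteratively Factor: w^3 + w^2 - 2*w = (w - 1)*(w^2 + 2*w) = (w - 1)*(w + 2)*(w)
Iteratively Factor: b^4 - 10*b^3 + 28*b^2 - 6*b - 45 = (b - 5)*(b^3 - 5*b^2 + 3*b + 9) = (b - 5)*(b - 3)*(b^2 - 2*b - 3) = (b - 5)*(b - 3)*(b + 1)*(b - 3)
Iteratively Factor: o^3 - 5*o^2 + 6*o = (o - 3)*(o^2 - 2*o) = o*(o - 3)*(o - 2)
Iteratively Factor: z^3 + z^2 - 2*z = (z)*(z^2 + z - 2) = z*(z + 2)*(z - 1)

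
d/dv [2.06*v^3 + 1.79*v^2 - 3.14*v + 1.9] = 6.18*v^2 + 3.58*v - 3.14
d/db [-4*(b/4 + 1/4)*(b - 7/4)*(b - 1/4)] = -3*b^2 + 2*b + 25/16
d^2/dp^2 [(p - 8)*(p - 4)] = 2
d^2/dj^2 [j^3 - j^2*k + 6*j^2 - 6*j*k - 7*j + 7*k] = 6*j - 2*k + 12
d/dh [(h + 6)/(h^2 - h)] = (-h^2 - 12*h + 6)/(h^2*(h^2 - 2*h + 1))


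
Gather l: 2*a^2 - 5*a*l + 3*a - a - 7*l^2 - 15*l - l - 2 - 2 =2*a^2 + 2*a - 7*l^2 + l*(-5*a - 16) - 4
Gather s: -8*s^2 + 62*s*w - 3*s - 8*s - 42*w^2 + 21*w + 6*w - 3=-8*s^2 + s*(62*w - 11) - 42*w^2 + 27*w - 3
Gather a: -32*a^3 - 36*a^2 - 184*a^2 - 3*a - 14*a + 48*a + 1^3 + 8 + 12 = -32*a^3 - 220*a^2 + 31*a + 21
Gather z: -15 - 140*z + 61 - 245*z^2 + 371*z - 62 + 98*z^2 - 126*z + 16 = -147*z^2 + 105*z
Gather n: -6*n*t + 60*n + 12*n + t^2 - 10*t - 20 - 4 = n*(72 - 6*t) + t^2 - 10*t - 24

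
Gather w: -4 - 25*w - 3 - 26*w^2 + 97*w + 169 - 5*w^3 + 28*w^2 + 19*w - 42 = -5*w^3 + 2*w^2 + 91*w + 120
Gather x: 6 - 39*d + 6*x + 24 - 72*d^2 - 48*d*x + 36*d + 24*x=-72*d^2 - 3*d + x*(30 - 48*d) + 30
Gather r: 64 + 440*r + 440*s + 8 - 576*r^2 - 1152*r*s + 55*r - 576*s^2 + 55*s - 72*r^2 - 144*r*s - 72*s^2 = -648*r^2 + r*(495 - 1296*s) - 648*s^2 + 495*s + 72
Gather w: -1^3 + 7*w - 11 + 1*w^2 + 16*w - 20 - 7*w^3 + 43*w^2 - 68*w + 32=-7*w^3 + 44*w^2 - 45*w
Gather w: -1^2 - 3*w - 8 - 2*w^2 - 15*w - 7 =-2*w^2 - 18*w - 16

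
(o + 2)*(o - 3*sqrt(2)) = o^2 - 3*sqrt(2)*o + 2*o - 6*sqrt(2)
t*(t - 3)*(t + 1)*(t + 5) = t^4 + 3*t^3 - 13*t^2 - 15*t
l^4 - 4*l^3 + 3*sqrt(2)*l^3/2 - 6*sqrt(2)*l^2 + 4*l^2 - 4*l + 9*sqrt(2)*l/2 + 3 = (l - 3)*(l - 1)*(l + sqrt(2)/2)*(l + sqrt(2))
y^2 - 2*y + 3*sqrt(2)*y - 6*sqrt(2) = (y - 2)*(y + 3*sqrt(2))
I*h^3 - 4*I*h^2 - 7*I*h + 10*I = (h - 5)*(h + 2)*(I*h - I)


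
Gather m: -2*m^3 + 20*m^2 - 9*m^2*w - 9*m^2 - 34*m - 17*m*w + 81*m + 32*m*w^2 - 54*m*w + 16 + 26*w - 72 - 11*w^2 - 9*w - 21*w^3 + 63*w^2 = -2*m^3 + m^2*(11 - 9*w) + m*(32*w^2 - 71*w + 47) - 21*w^3 + 52*w^2 + 17*w - 56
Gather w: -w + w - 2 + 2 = 0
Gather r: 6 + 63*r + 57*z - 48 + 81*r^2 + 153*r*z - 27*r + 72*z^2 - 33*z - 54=81*r^2 + r*(153*z + 36) + 72*z^2 + 24*z - 96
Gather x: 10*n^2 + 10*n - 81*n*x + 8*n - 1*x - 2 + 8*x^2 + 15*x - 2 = 10*n^2 + 18*n + 8*x^2 + x*(14 - 81*n) - 4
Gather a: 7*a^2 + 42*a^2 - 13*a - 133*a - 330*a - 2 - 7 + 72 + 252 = 49*a^2 - 476*a + 315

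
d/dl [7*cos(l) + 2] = -7*sin(l)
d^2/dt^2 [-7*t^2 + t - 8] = -14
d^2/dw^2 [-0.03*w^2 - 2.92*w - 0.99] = -0.0600000000000000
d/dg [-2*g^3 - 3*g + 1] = -6*g^2 - 3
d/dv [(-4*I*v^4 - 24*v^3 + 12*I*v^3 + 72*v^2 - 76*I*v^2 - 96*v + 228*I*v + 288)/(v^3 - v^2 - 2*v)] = (-4*I*v^6 + 8*I*v^5 + v^4*(-48 + 88*I) + v^3*(288 - 504*I) + v^2*(-1104 + 380*I) + 576*v + 576)/(v^6 - 2*v^5 - 3*v^4 + 4*v^3 + 4*v^2)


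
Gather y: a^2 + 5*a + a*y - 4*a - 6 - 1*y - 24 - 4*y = a^2 + a + y*(a - 5) - 30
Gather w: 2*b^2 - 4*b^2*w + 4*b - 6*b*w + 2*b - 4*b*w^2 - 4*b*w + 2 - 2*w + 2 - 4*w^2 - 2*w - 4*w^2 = 2*b^2 + 6*b + w^2*(-4*b - 8) + w*(-4*b^2 - 10*b - 4) + 4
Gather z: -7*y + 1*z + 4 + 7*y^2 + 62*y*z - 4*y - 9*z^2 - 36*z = 7*y^2 - 11*y - 9*z^2 + z*(62*y - 35) + 4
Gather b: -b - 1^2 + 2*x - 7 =-b + 2*x - 8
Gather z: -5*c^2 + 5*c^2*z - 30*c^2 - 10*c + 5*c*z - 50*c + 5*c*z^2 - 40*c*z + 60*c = -35*c^2 + 5*c*z^2 + z*(5*c^2 - 35*c)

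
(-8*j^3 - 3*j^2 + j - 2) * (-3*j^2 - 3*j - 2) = 24*j^5 + 33*j^4 + 22*j^3 + 9*j^2 + 4*j + 4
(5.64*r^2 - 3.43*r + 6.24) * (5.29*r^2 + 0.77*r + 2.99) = 29.8356*r^4 - 13.8019*r^3 + 47.2321*r^2 - 5.4509*r + 18.6576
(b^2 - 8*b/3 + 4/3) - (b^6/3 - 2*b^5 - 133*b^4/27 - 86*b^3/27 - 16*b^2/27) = -b^6/3 + 2*b^5 + 133*b^4/27 + 86*b^3/27 + 43*b^2/27 - 8*b/3 + 4/3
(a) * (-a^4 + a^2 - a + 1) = -a^5 + a^3 - a^2 + a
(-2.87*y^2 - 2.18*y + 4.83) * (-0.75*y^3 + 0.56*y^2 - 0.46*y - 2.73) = 2.1525*y^5 + 0.0278*y^4 - 3.5231*y^3 + 11.5427*y^2 + 3.7296*y - 13.1859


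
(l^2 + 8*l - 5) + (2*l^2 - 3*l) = 3*l^2 + 5*l - 5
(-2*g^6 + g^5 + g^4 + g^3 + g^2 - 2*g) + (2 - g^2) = -2*g^6 + g^5 + g^4 + g^3 - 2*g + 2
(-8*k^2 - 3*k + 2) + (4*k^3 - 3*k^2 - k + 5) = 4*k^3 - 11*k^2 - 4*k + 7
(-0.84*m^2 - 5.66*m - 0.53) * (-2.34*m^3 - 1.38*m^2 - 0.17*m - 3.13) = 1.9656*m^5 + 14.4036*m^4 + 9.1938*m^3 + 4.3228*m^2 + 17.8059*m + 1.6589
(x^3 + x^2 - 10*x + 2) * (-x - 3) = -x^4 - 4*x^3 + 7*x^2 + 28*x - 6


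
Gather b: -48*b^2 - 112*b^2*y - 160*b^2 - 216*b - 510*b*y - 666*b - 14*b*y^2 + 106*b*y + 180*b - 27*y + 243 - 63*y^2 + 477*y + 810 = b^2*(-112*y - 208) + b*(-14*y^2 - 404*y - 702) - 63*y^2 + 450*y + 1053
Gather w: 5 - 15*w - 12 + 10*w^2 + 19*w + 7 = 10*w^2 + 4*w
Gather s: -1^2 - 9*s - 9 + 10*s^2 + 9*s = 10*s^2 - 10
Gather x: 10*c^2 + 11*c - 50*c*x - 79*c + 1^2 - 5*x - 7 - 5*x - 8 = 10*c^2 - 68*c + x*(-50*c - 10) - 14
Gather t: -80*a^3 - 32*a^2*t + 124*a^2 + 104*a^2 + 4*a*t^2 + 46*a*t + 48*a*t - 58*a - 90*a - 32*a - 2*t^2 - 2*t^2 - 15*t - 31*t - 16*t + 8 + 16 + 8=-80*a^3 + 228*a^2 - 180*a + t^2*(4*a - 4) + t*(-32*a^2 + 94*a - 62) + 32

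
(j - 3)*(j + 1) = j^2 - 2*j - 3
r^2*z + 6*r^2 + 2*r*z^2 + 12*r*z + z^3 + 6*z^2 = (r + z)^2*(z + 6)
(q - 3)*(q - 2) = q^2 - 5*q + 6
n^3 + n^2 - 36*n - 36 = (n - 6)*(n + 1)*(n + 6)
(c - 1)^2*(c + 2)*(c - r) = c^4 - c^3*r - 3*c^2 + 3*c*r + 2*c - 2*r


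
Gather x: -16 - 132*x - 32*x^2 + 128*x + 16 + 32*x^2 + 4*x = 0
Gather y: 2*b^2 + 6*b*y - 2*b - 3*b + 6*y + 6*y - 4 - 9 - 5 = 2*b^2 - 5*b + y*(6*b + 12) - 18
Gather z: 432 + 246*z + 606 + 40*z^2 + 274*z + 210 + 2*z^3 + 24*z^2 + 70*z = 2*z^3 + 64*z^2 + 590*z + 1248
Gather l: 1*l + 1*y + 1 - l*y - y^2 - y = l*(1 - y) - y^2 + 1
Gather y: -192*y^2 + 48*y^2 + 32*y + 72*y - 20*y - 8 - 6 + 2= -144*y^2 + 84*y - 12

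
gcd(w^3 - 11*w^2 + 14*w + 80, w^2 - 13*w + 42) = 1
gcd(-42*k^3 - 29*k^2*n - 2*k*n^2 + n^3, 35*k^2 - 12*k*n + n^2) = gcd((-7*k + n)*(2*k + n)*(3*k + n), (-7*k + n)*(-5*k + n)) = 7*k - n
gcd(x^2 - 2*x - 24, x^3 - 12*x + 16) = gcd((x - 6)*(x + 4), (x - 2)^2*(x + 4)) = x + 4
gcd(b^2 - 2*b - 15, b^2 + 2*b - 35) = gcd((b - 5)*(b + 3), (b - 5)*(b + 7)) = b - 5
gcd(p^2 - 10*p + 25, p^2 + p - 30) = p - 5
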